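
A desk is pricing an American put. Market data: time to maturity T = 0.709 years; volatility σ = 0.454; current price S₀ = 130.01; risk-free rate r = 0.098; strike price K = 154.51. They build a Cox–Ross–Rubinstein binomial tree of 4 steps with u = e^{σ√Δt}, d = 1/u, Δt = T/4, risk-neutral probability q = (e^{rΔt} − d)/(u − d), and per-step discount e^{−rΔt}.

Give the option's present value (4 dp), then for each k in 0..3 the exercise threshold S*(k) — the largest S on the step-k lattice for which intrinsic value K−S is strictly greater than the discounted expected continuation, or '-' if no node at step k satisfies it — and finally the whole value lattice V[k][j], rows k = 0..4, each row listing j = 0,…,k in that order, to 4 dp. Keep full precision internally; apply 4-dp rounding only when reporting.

Δt=0.17725  u=1.21063  d=0.82602  q=0.49792  discount=0.98278
step 4 (expiry): payoffs max(K−S,0) = 93.9850 65.8035 24.5000 0.0000 0.0000
step 3: (k=3,j=0): S=73.2732, (K−S)⁺=81.2368, hold=78.5761 ⇒ V=81.2368 exercise | (k=3,j=1): S=107.3906, (K−S)⁺=47.1194, hold=44.4587 ⇒ V=47.1194 exercise | (k=3,j=2): S=157.3937, (K−S)⁺=0.0000, hold=12.0892 ⇒ V=12.0892 continue | (k=3,j=3): S=230.6792, (K−S)⁺=0.0000, hold=0.0000 ⇒ V=0.0000 continue  boundary S*=107.3906
step 2: (k=2,j=0): S=88.7065, (K−S)⁺=65.8035, hold=63.1427 ⇒ V=65.8035 exercise | (k=2,j=1): S=130.0100, (K−S)⁺=24.5000, hold=29.1661 ⇒ V=29.1661 continue | (k=2,j=2): S=190.5451, (K−S)⁺=0.0000, hold=5.9652 ⇒ V=5.9652 continue  boundary S*=88.7065
step 1: (k=1,j=0): S=107.3906, (K−S)⁺=47.1194, hold=46.7420 ⇒ V=47.1194 exercise | (k=1,j=1): S=157.3937, (K−S)⁺=0.0000, hold=17.3106 ⇒ V=17.3106 continue  boundary S*=107.3906
step 0: (k=0,j=0): S=130.0100, (K−S)⁺=24.5000, hold=31.7212 ⇒ V=31.7212 continue  boundary S*=-

price = 31.7212
boundary = - 107.3906 88.7065 107.3906
tree:
31.7212
47.1194 17.3106
65.8035 29.1661 5.9652
81.2368 47.1194 12.0892 0.0000
93.9850 65.8035 24.5000 0.0000 0.0000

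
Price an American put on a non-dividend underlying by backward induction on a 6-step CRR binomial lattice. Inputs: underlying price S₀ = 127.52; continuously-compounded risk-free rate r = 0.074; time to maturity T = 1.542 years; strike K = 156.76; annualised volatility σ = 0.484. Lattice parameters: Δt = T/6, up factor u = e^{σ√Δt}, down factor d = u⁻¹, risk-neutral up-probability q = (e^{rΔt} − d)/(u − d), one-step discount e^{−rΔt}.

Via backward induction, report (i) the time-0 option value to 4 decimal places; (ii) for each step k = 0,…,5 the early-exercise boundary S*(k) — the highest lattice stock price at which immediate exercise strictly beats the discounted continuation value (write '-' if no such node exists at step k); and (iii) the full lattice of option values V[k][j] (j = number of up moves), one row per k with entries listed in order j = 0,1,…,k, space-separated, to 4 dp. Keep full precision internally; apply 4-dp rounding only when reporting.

params: Δt=0.25700 u=1.27809 d=0.78242 q=0.47770 e^(-rΔt)=0.98116
t_6 payoffs: 127.5040 108.9701 78.6948 29.2400 0.0000 0.0000 0.0000
t_5: node(5,0) S=37.3918 payoff=119.3682 vs cont=116.4152 → 119.3682 [stop]  node(5,1) S=61.0797 payoff=95.6803 vs cont=92.7272 → 95.6803 [stop]  node(5,2) S=99.7741 payoff=56.9859 vs cont=54.0328 → 56.9859 [stop]  node(5,3) S=162.9817 payoff=0.0000 vs cont=14.9843 → 14.9843 [wait]  node(5,4) S=266.2317 payoff=0.0000 vs cont=0.0000 → 0.0000 [wait]  node(5,5) S=434.8914 payoff=0.0000 vs cont=0.0000 → 0.0000 [wait]  ⇒ S*(5)=99.7741
t_4: node(4,0) S=47.7899 payoff=108.9701 vs cont=106.0170 → 108.9701 [stop]  node(4,1) S=78.0652 payoff=78.6948 vs cont=75.7417 → 78.6948 [stop]  node(4,2) S=127.5200 payoff=29.2400 vs cont=36.2262 → 36.2262 [wait]  node(4,3) S=208.3048 payoff=0.0000 vs cont=7.6789 → 7.6789 [wait]  node(4,4) S=340.2674 payoff=0.0000 vs cont=0.0000 → 0.0000 [wait]  ⇒ S*(4)=78.0652
t_3: node(3,0) S=61.0797 payoff=95.6803 vs cont=92.7272 → 95.6803 [stop]  node(3,1) S=99.7741 payoff=56.9859 vs cont=57.3073 → 57.3073 [wait]  node(3,2) S=162.9817 payoff=0.0000 vs cont=22.1636 → 22.1636 [wait]  node(3,3) S=266.2317 payoff=0.0000 vs cont=3.9351 → 3.9351 [wait]  ⇒ S*(3)=61.0797
t_2: node(2,0) S=78.0652 payoff=78.6948 vs cont=75.8924 → 78.6948 [stop]  node(2,1) S=127.5200 payoff=29.2400 vs cont=39.7558 → 39.7558 [wait]  node(2,2) S=208.3048 payoff=0.0000 vs cont=13.2024 → 13.2024 [wait]  ⇒ S*(2)=78.0652
t_1: node(1,0) S=99.7741 payoff=56.9859 vs cont=58.9616 → 58.9616 [wait]  node(1,1) S=162.9817 payoff=0.0000 vs cont=26.5612 → 26.5612 [wait]  ⇒ S*(1)=-
t_0: node(0,0) S=127.5200 payoff=29.2400 vs cont=42.6648 → 42.6648 [wait]  ⇒ S*(0)=-

price = 42.6648
boundary = - - 78.0652 61.0797 78.0652 99.7741
tree:
42.6648
58.9616 26.5612
78.6948 39.7558 13.2024
95.6803 57.3073 22.1636 3.9351
108.9701 78.6948 36.2262 7.6789 0.0000
119.3682 95.6803 56.9859 14.9843 0.0000 0.0000
127.5040 108.9701 78.6948 29.2400 0.0000 0.0000 0.0000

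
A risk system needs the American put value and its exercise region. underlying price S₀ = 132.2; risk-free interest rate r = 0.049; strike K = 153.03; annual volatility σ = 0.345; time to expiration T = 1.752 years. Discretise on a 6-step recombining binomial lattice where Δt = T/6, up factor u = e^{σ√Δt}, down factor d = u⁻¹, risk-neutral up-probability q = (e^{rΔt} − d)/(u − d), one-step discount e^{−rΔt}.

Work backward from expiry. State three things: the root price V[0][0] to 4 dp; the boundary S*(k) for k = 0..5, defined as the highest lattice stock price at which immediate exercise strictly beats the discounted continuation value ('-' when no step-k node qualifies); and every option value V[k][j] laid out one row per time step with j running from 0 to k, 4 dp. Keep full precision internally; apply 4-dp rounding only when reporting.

price = 32.1814
boundary = - - 91.0547 75.5680 91.0547 109.7152
tree:
32.1814
45.4762 19.3946
61.9753 29.7696 9.2483
77.4620 44.0130 15.9323 2.6167
90.3147 61.9753 26.7525 5.2248 0.0000
100.9814 77.4620 43.3148 10.4322 0.0000 0.0000
109.8339 90.3147 61.9753 20.8300 0.0000 0.0000 0.0000

Δt=0.29200  u=1.20494  d=0.82992  q=0.49195  discount=0.98579
step 6 (expiry): payoffs max(K−S,0) = 109.8339 90.3147 61.9753 20.8300 0.0000 0.0000 0.0000
step 5: (k=5,j=0): S=52.0486, (K−S)⁺=100.9814, hold=98.8075 ⇒ V=100.9814 exercise | (k=5,j=1): S=75.5680, (K−S)⁺=77.4620, hold=75.2881 ⇒ V=77.4620 exercise | (k=5,j=2): S=109.7152, (K−S)⁺=43.3148, hold=41.1408 ⇒ V=43.3148 exercise | (k=5,j=3): S=159.2927, (K−S)⁺=0.0000, hold=10.4322 ⇒ V=10.4322 continue | (k=5,j=4): S=231.2731, (K−S)⁺=0.0000, hold=0.0000 ⇒ V=0.0000 continue | (k=5,j=5): S=335.7795, (K−S)⁺=0.0000, hold=0.0000 ⇒ V=0.0000 continue  boundary S*=109.7152
step 4: (k=4,j=0): S=62.7153, (K−S)⁺=90.3147, hold=88.1408 ⇒ V=90.3147 exercise | (k=4,j=1): S=91.0547, (K−S)⁺=61.9753, hold=59.8013 ⇒ V=61.9753 exercise | (k=4,j=2): S=132.2000, (K−S)⁺=20.8300, hold=26.7525 ⇒ V=26.7525 continue | (k=4,j=3): S=191.9378, (K−S)⁺=0.0000, hold=5.2248 ⇒ V=5.2248 continue | (k=4,j=4): S=278.6696, (K−S)⁺=0.0000, hold=0.0000 ⇒ V=0.0000 continue  boundary S*=91.0547
step 3: (k=3,j=0): S=75.5680, (K−S)⁺=77.4620, hold=75.2881 ⇒ V=77.4620 exercise | (k=3,j=1): S=109.7152, (K−S)⁺=43.3148, hold=44.0130 ⇒ V=44.0130 continue | (k=3,j=2): S=159.2927, (K−S)⁺=0.0000, hold=15.9323 ⇒ V=15.9323 continue | (k=3,j=3): S=231.2731, (K−S)⁺=0.0000, hold=2.6167 ⇒ V=2.6167 continue  boundary S*=75.5680
step 2: (k=2,j=0): S=91.0547, (K−S)⁺=61.9753, hold=60.1400 ⇒ V=61.9753 exercise | (k=2,j=1): S=132.2000, (K−S)⁺=20.8300, hold=29.7696 ⇒ V=29.7696 continue | (k=2,j=2): S=191.9378, (K−S)⁺=0.0000, hold=9.2483 ⇒ V=9.2483 continue  boundary S*=91.0547
step 1: (k=1,j=0): S=109.7152, (K−S)⁺=43.3148, hold=45.4762 ⇒ V=45.4762 continue | (k=1,j=1): S=159.2927, (K−S)⁺=0.0000, hold=19.3946 ⇒ V=19.3946 continue  boundary S*=-
step 0: (k=0,j=0): S=132.2000, (K−S)⁺=20.8300, hold=32.1814 ⇒ V=32.1814 continue  boundary S*=-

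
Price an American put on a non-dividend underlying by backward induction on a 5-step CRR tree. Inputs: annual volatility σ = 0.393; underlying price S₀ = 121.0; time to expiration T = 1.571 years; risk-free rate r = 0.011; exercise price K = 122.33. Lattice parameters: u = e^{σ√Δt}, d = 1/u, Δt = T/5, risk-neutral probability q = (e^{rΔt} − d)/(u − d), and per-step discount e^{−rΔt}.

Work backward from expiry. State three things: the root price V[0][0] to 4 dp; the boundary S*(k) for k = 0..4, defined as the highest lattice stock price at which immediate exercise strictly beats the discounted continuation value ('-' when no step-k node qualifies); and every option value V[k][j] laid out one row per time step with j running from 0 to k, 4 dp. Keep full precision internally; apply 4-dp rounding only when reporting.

price = 24.4509
boundary = - - - 62.4845 77.8832
tree:
24.4509
34.2997 12.7425
46.3683 19.9857 4.0918
59.8455 30.4454 7.5055 0.0000
72.1995 44.4468 13.7674 0.0000 0.0000
82.1110 59.8455 25.2534 0.0000 0.0000 0.0000

params: Δt=0.31420 u=1.24644 d=0.80229 q=0.45294 e^(-rΔt)=0.99655
t_5 payoffs: 82.1110 59.8455 25.2534 0.0000 0.0000 0.0000
t_4: node(4,0) S=50.1305 payoff=72.1995 vs cont=71.7775 → 72.1995 [stop]  node(4,1) S=77.8832 payoff=44.4468 vs cont=44.0248 → 44.4468 [stop]  node(4,2) S=121.0000 payoff=1.3300 vs cont=13.7674 → 13.7674 [wait]  node(4,3) S=187.9867 payoff=0.0000 vs cont=0.0000 → 0.0000 [wait]  node(4,4) S=292.0580 payoff=0.0000 vs cont=0.0000 → 0.0000 [wait]  ⇒ S*(4)=77.8832
t_3: node(3,0) S=62.4845 payoff=59.8455 vs cont=59.4234 → 59.8455 [stop]  node(3,1) S=97.0766 payoff=25.2534 vs cont=30.4454 → 30.4454 [wait]  node(3,2) S=150.8191 payoff=0.0000 vs cont=7.5055 → 7.5055 [wait]  node(3,3) S=234.3139 payoff=0.0000 vs cont=0.0000 → 0.0000 [wait]  ⇒ S*(3)=62.4845
t_2: node(2,0) S=77.8832 payoff=44.4468 vs cont=46.3683 → 46.3683 [wait]  node(2,1) S=121.0000 payoff=1.3300 vs cont=19.9857 → 19.9857 [wait]  node(2,2) S=187.9867 payoff=0.0000 vs cont=4.0918 → 4.0918 [wait]  ⇒ S*(2)=-
t_1: node(1,0) S=97.0766 payoff=25.2534 vs cont=34.2997 → 34.2997 [wait]  node(1,1) S=150.8191 payoff=0.0000 vs cont=12.7425 → 12.7425 [wait]  ⇒ S*(1)=-
t_0: node(0,0) S=121.0000 payoff=1.3300 vs cont=24.4509 → 24.4509 [wait]  ⇒ S*(0)=-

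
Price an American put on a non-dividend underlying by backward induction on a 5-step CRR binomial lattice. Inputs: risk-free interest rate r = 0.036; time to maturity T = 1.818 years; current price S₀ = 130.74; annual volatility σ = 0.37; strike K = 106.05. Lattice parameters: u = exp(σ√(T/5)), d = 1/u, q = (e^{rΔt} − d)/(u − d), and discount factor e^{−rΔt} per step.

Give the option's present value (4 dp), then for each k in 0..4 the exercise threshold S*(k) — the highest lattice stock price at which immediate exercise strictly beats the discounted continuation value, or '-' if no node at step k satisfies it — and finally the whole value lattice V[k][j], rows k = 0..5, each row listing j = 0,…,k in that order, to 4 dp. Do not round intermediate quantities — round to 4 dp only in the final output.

price = 10.1447
boundary = - - - 66.9462 83.6797
tree:
10.1447
16.4514 3.4208
25.9094 6.4023 0.2038
39.1038 11.9727 0.3923 0.0000
52.4911 22.3703 0.7553 0.0000 0.0000
63.2013 39.1038 1.4542 0.0000 0.0000 0.0000

Δt=0.36360  u=1.24995  d=0.80003  q=0.47374  discount=0.98700
step 5 (expiry): payoffs max(K−S,0) = 63.2013 39.1038 1.4542 0.0000 0.0000 0.0000
step 4: (k=4,j=0): S=53.5589, (K−S)⁺=52.4911, hold=51.1120 ⇒ V=52.4911 exercise | (k=4,j=1): S=83.6797, (K−S)⁺=22.3703, hold=20.9912 ⇒ V=22.3703 exercise | (k=4,j=2): S=130.7400, (K−S)⁺=0.0000, hold=0.7553 ⇒ V=0.7553 continue | (k=4,j=3): S=204.2664, (K−S)⁺=0.0000, hold=0.0000 ⇒ V=0.0000 continue | (k=4,j=4): S=319.1431, (K−S)⁺=0.0000, hold=0.0000 ⇒ V=0.0000 continue  boundary S*=83.6797
step 3: (k=3,j=0): S=66.9462, (K−S)⁺=39.1038, hold=37.7247 ⇒ V=39.1038 exercise | (k=3,j=1): S=104.5958, (K−S)⁺=1.4542, hold=11.9727 ⇒ V=11.9727 continue | (k=3,j=2): S=163.4191, (K−S)⁺=0.0000, hold=0.3923 ⇒ V=0.3923 continue | (k=3,j=3): S=255.3237, (K−S)⁺=0.0000, hold=0.0000 ⇒ V=0.0000 continue  boundary S*=66.9462
step 2: (k=2,j=0): S=83.6797, (K−S)⁺=22.3703, hold=25.9094 ⇒ V=25.9094 continue | (k=2,j=1): S=130.7400, (K−S)⁺=0.0000, hold=6.4023 ⇒ V=6.4023 continue | (k=2,j=2): S=204.2664, (K−S)⁺=0.0000, hold=0.2038 ⇒ V=0.2038 continue  boundary S*=-
step 1: (k=1,j=0): S=104.5958, (K−S)⁺=1.4542, hold=16.4514 ⇒ V=16.4514 continue | (k=1,j=1): S=163.4191, (K−S)⁺=0.0000, hold=3.4208 ⇒ V=3.4208 continue  boundary S*=-
step 0: (k=0,j=0): S=130.7400, (K−S)⁺=0.0000, hold=10.1447 ⇒ V=10.1447 continue  boundary S*=-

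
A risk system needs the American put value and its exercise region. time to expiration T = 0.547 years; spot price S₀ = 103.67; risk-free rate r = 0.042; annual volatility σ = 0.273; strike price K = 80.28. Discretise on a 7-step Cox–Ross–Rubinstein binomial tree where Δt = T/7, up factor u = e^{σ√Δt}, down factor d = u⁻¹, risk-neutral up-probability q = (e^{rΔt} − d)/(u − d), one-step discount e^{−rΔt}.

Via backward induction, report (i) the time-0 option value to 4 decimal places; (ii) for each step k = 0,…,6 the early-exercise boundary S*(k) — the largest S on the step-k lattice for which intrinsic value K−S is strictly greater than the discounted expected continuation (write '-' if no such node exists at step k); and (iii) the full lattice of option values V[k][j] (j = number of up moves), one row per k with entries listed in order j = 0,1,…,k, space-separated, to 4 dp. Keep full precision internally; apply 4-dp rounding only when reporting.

price = 0.6431
boundary = - - - - - - 65.5836
tree:
0.6431
1.1540 0.1413
2.0394 0.2848 0.0000
3.5324 0.5743 0.0000 0.0000
5.9535 1.1581 0.0000 0.0000 0.0000
9.6466 2.3353 0.0000 0.0000 0.0000 0.0000
14.6964 4.7090 0.0000 0.0000 0.0000 0.0000 0.0000
19.5152 9.4955 0.0000 0.0000 0.0000 0.0000 0.0000 0.0000

Δt=0.07814, u=1.07930, d=0.92652, q=0.50245, disc=e^(-rΔt)=0.99672
k=7 terminal: V=max(K-S,0) → 19.5152 9.4955 0.0000 0.0000 0.0000 0.0000 0.0000 0.0000
k=6: j=0 S=65.5836 intr=14.6964 cont=14.4334 V=14.6964[EX]; j=1 S=76.3979 intr=3.8821 cont=4.7090 V=4.7090[hold]; j=2 S=88.9953 intr=0.0000 cont=0.0000 V=0.0000[hold]; j=3 S=103.6700 intr=0.0000 cont=0.0000 V=0.0000[hold]; j=4 S=120.7644 intr=0.0000 cont=0.0000 V=0.0000[hold]; j=5 S=140.6776 intr=0.0000 cont=0.0000 V=0.0000[hold]; j=6 S=163.8744 intr=0.0000 cont=0.0000 V=0.0000[hold]  S*(6)=65.5836
k=5: j=0 S=70.7845 intr=9.4955 cont=9.6466 V=9.6466[hold]; j=1 S=82.4564 intr=0.0000 cont=2.3353 V=2.3353[hold]; j=2 S=96.0528 intr=0.0000 cont=0.0000 V=0.0000[hold]; j=3 S=111.8912 intr=0.0000 cont=0.0000 V=0.0000[hold]; j=4 S=130.3413 intr=0.0000 cont=0.0000 V=0.0000[hold]; j=5 S=151.8336 intr=0.0000 cont=0.0000 V=0.0000[hold]  S*(5)=-
k=4: j=0 S=76.3979 intr=3.8821 cont=5.9535 V=5.9535[hold]; j=1 S=88.9953 intr=0.0000 cont=1.1581 V=1.1581[hold]; j=2 S=103.6700 intr=0.0000 cont=0.0000 V=0.0000[hold]; j=3 S=120.7644 intr=0.0000 cont=0.0000 V=0.0000[hold]; j=4 S=140.6776 intr=0.0000 cont=0.0000 V=0.0000[hold]  S*(4)=-
k=3: j=0 S=82.4564 intr=0.0000 cont=3.5324 V=3.5324[hold]; j=1 S=96.0528 intr=0.0000 cont=0.5743 V=0.5743[hold]; j=2 S=111.8912 intr=0.0000 cont=0.0000 V=0.0000[hold]; j=3 S=130.3413 intr=0.0000 cont=0.0000 V=0.0000[hold]  S*(3)=-
k=2: j=0 S=88.9953 intr=0.0000 cont=2.0394 V=2.0394[hold]; j=1 S=103.6700 intr=0.0000 cont=0.2848 V=0.2848[hold]; j=2 S=120.7644 intr=0.0000 cont=0.0000 V=0.0000[hold]  S*(2)=-
k=1: j=0 S=96.0528 intr=0.0000 cont=1.1540 V=1.1540[hold]; j=1 S=111.8912 intr=0.0000 cont=0.1413 V=0.1413[hold]  S*(1)=-
k=0: j=0 S=103.6700 intr=0.0000 cont=0.6431 V=0.6431[hold]  S*(0)=-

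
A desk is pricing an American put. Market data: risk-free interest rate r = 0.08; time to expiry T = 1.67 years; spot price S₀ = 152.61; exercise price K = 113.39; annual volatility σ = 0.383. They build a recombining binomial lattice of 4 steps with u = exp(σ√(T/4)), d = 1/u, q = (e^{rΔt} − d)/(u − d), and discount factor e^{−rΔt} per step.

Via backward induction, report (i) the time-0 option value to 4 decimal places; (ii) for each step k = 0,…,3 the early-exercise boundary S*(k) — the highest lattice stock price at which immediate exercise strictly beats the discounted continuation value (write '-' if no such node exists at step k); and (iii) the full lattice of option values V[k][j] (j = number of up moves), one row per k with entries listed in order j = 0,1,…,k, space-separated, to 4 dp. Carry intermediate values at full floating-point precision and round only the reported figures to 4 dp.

Δt=0.41750  u=1.28078  d=0.78077  q=0.50637  discount=0.96715
step 4 (expiry): payoffs max(K−S,0) = 56.6775 20.3583 0.0000 0.0000 0.0000
step 3: (k=3,j=0): S=72.6365, (K−S)⁺=40.7535, hold=37.0288 ⇒ V=40.7535 exercise | (k=3,j=1): S=119.1536, (K−S)⁺=0.0000, hold=9.7193 ⇒ V=9.7193 continue | (k=3,j=2): S=195.4605, (K−S)⁺=0.0000, hold=0.0000 ⇒ V=0.0000 continue | (k=3,j=3): S=320.6350, (K−S)⁺=0.0000, hold=0.0000 ⇒ V=0.0000 continue  boundary S*=72.6365
step 2: (k=2,j=0): S=93.0317, (K−S)⁺=20.3583, hold=24.2162 ⇒ V=24.2162 continue | (k=2,j=1): S=152.6100, (K−S)⁺=0.0000, hold=4.6401 ⇒ V=4.6401 continue | (k=2,j=2): S=250.3427, (K−S)⁺=0.0000, hold=0.0000 ⇒ V=0.0000 continue  boundary S*=-
step 1: (k=1,j=0): S=119.1536, (K−S)⁺=0.0000, hold=13.8336 ⇒ V=13.8336 continue | (k=1,j=1): S=195.4605, (K−S)⁺=0.0000, hold=2.2153 ⇒ V=2.2153 continue  boundary S*=-
step 0: (k=0,j=0): S=152.6100, (K−S)⁺=0.0000, hold=7.6892 ⇒ V=7.6892 continue  boundary S*=-

price = 7.6892
boundary = - - - 72.6365
tree:
7.6892
13.8336 2.2153
24.2162 4.6401 0.0000
40.7535 9.7193 0.0000 0.0000
56.6775 20.3583 0.0000 0.0000 0.0000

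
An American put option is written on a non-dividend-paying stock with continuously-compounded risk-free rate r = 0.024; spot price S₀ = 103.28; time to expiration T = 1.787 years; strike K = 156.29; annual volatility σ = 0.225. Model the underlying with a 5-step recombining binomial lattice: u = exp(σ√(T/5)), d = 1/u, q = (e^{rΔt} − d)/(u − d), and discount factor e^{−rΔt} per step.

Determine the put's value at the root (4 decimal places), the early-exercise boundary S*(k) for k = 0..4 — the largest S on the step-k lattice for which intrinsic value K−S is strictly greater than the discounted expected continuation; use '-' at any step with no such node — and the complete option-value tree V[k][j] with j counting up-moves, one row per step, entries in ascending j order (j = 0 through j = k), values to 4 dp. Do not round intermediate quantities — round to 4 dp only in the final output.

price = 53.0100
boundary = 103.2800 90.2815 103.2800 118.1500 135.1610
tree:
53.0100
66.0085 38.4038
77.3711 53.0100 24.3645
87.3036 66.0085 38.1400 10.9189
95.9861 77.3711 53.0100 21.1290 0.8300
103.5758 87.3036 66.0085 38.1400 1.6687 0.0000

Δt=0.35740, u=1.14398, d=0.87414, q=0.49835, disc=e^(-rΔt)=0.99146
k=5 terminal: V=max(K-S,0) → 103.5758 87.3036 66.0085 38.1400 1.6687 0.0000
k=4: j=0 S=60.3039 intr=95.9861 cont=94.6512 V=95.9861[EX]; j=1 S=78.9189 intr=77.3711 cont=76.0363 V=77.3711[EX]; j=2 S=103.2800 intr=53.0100 cont=51.6751 V=53.0100[EX]; j=3 S=135.1610 intr=21.1290 cont=19.7941 V=21.1290[EX]; j=4 S=176.8833 intr=0.0000 cont=0.8300 V=0.8300[hold]  S*(4)=135.1610
k=3: j=0 S=68.9864 intr=87.3036 cont=85.9688 V=87.3036[EX]; j=1 S=90.2815 intr=66.0085 cont=64.6737 V=66.0085[EX]; j=2 S=118.1500 intr=38.1400 cont=36.8051 V=38.1400[EX]; j=3 S=154.6213 intr=1.6687 cont=10.9189 V=10.9189[hold]  S*(3)=118.1500
k=2: j=0 S=78.9189 intr=77.3711 cont=76.0363 V=77.3711[EX]; j=1 S=103.2800 intr=53.0100 cont=51.6751 V=53.0100[EX]; j=2 S=135.1610 intr=21.1290 cont=24.3645 V=24.3645[hold]  S*(2)=103.2800
k=1: j=0 S=90.2815 intr=66.0085 cont=64.6737 V=66.0085[EX]; j=1 S=118.1500 intr=38.1400 cont=38.4038 V=38.4038[hold]  S*(1)=90.2815
k=0: j=0 S=103.2800 intr=53.0100 cont=51.8055 V=53.0100[EX]  S*(0)=103.2800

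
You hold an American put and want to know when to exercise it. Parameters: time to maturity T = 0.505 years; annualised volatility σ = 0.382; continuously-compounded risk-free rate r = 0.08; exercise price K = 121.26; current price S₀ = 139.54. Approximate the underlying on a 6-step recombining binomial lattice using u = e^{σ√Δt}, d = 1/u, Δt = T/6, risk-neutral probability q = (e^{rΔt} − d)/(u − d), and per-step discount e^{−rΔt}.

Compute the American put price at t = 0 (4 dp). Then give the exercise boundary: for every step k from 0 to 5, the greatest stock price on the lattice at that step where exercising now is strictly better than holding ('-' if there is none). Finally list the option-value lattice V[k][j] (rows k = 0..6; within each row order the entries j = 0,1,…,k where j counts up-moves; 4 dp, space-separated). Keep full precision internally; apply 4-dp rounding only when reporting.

Δt=0.08417, u=1.11720, d=0.89510, q=0.50274, disc=e^(-rΔt)=0.99329
k=6 terminal: V=max(K-S,0) → 49.4942 31.6868 9.4609 0.0000 0.0000 0.0000 0.0000
k=5: j=0 S=80.1766 intr=41.0834 cont=40.2697 V=41.0834[EX]; j=1 S=100.0710 intr=21.1890 cont=20.3753 V=21.1890[EX]; j=2 S=124.9017 intr=0.0000 cont=4.6729 V=4.6729[hold]; j=3 S=155.8938 intr=0.0000 cont=0.0000 V=0.0000[hold]; j=4 S=194.5760 intr=0.0000 cont=0.0000 V=0.0000[hold]; j=5 S=242.8565 intr=0.0000 cont=0.0000 V=0.0000[hold]  S*(5)=100.0710
k=4: j=0 S=89.5732 intr=31.6868 cont=30.8731 V=31.6868[EX]; j=1 S=111.7991 intr=9.4609 cont=12.7992 V=12.7992[hold]; j=2 S=139.5400 intr=0.0000 cont=2.3081 V=2.3081[hold]; j=3 S=174.1643 intr=0.0000 cont=0.0000 V=0.0000[hold]; j=4 S=217.3800 intr=0.0000 cont=0.0000 V=0.0000[hold]  S*(4)=89.5732
k=3: j=0 S=100.0710 intr=21.1890 cont=22.0424 V=22.0424[hold]; j=1 S=124.9017 intr=0.0000 cont=7.4744 V=7.4744[hold]; j=2 S=155.8938 intr=0.0000 cont=1.1400 V=1.1400[hold]; j=3 S=194.5760 intr=0.0000 cont=0.0000 V=0.0000[hold]  S*(3)=-
k=2: j=0 S=111.7991 intr=9.4609 cont=14.6197 V=14.6197[hold]; j=1 S=139.5400 intr=0.0000 cont=4.2611 V=4.2611[hold]; j=2 S=174.1643 intr=0.0000 cont=0.5631 V=0.5631[hold]  S*(2)=-
k=1: j=0 S=124.9017 intr=0.0000 cont=9.3488 V=9.3488[hold]; j=1 S=155.8938 intr=0.0000 cont=2.3858 V=2.3858[hold]  S*(1)=-
k=0: j=0 S=139.5400 intr=0.0000 cont=5.8090 V=5.8090[hold]  S*(0)=-

price = 5.8090
boundary = - - - - 89.5732 100.0710
tree:
5.8090
9.3488 2.3858
14.6197 4.2611 0.5631
22.0424 7.4744 1.1400 0.0000
31.6868 12.7992 2.3081 0.0000 0.0000
41.0834 21.1890 4.6729 0.0000 0.0000 0.0000
49.4942 31.6868 9.4609 0.0000 0.0000 0.0000 0.0000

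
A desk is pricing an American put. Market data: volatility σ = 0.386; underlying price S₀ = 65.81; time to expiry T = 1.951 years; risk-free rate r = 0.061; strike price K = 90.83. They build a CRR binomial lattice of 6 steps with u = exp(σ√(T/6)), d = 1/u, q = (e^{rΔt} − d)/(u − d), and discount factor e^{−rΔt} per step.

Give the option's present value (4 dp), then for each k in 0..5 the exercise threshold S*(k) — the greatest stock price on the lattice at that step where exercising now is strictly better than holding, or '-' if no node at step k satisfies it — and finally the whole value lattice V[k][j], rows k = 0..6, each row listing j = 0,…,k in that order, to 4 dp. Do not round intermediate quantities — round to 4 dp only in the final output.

Δt=0.32517  u=1.24621  d=0.80243  q=0.49034  discount=0.98036
step 6 (expiry): payoffs max(K−S,0) = 73.2615 63.5452 48.4553 25.0200 0.0000 0.0000 0.0000
step 5: (k=5,j=0): S=21.8942, (K−S)⁺=68.9358, hold=67.1520 ⇒ V=68.9358 exercise | (k=5,j=1): S=34.0027, (K−S)⁺=56.8273, hold=55.0434 ⇒ V=56.8273 exercise | (k=5,j=2): S=52.8079, (K−S)⁺=38.0221, hold=36.2382 ⇒ V=38.0221 exercise | (k=5,j=3): S=82.0134, (K−S)⁺=8.8166, hold=12.5014 ⇒ V=12.5014 continue | (k=5,j=4): S=127.3708, (K−S)⁺=0.0000, hold=0.0000 ⇒ V=0.0000 continue | (k=5,j=5): S=197.8132, (K−S)⁺=0.0000, hold=0.0000 ⇒ V=0.0000 continue  boundary S*=52.8079
step 4: (k=4,j=0): S=27.2848, (K−S)⁺=63.5452, hold=61.7613 ⇒ V=63.5452 exercise | (k=4,j=1): S=42.3747, (K−S)⁺=48.4553, hold=46.6714 ⇒ V=48.4553 exercise | (k=4,j=2): S=65.8100, (K−S)⁺=25.0200, hold=25.0074 ⇒ V=25.0200 exercise | (k=4,j=3): S=102.2062, (K−S)⁺=0.0000, hold=6.2464 ⇒ V=6.2464 continue | (k=4,j=4): S=158.7313, (K−S)⁺=0.0000, hold=0.0000 ⇒ V=0.0000 continue  boundary S*=65.8100
step 3: (k=3,j=0): S=34.0027, (K−S)⁺=56.8273, hold=55.0434 ⇒ V=56.8273 exercise | (k=3,j=1): S=52.8079, (K−S)⁺=38.0221, hold=36.2382 ⇒ V=38.0221 exercise | (k=3,j=2): S=82.0134, (K−S)⁺=8.8166, hold=15.5040 ⇒ V=15.5040 continue | (k=3,j=3): S=127.3708, (K−S)⁺=0.0000, hold=3.1210 ⇒ V=3.1210 continue  boundary S*=52.8079
step 2: (k=2,j=0): S=42.3747, (K−S)⁺=48.4553, hold=46.6714 ⇒ V=48.4553 exercise | (k=2,j=1): S=65.8100, (K−S)⁺=25.0200, hold=26.4508 ⇒ V=26.4508 continue | (k=2,j=2): S=102.2062, (K−S)⁺=0.0000, hold=9.2470 ⇒ V=9.2470 continue  boundary S*=42.3747
step 1: (k=1,j=0): S=52.8079, (K−S)⁺=38.0221, hold=36.9260 ⇒ V=38.0221 exercise | (k=1,j=1): S=82.0134, (K−S)⁺=8.8166, hold=17.6613 ⇒ V=17.6613 continue  boundary S*=52.8079
step 0: (k=0,j=0): S=65.8100, (K−S)⁺=25.0200, hold=27.4878 ⇒ V=27.4878 continue  boundary S*=-

price = 27.4878
boundary = - 52.8079 42.3747 52.8079 65.8100 52.8079
tree:
27.4878
38.0221 17.6613
48.4553 26.4508 9.2470
56.8273 38.0221 15.5040 3.1210
63.5452 48.4553 25.0200 6.2464 0.0000
68.9358 56.8273 38.0221 12.5014 0.0000 0.0000
73.2615 63.5452 48.4553 25.0200 0.0000 0.0000 0.0000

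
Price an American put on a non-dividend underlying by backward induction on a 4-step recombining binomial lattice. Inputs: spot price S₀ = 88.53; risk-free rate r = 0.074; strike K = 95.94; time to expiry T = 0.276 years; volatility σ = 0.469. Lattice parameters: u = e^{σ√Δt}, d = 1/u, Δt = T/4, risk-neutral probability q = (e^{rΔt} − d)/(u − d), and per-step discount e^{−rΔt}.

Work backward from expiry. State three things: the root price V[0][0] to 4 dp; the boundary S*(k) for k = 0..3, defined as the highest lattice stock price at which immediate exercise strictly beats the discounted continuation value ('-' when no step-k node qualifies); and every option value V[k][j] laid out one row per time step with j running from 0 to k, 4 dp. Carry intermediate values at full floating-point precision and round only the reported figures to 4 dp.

price = 12.6828
boundary = - - 69.1964 78.2685
tree:
12.6828
18.8355 6.4105
26.7436 10.8001 1.9080
34.7641 17.6715 3.7601 0.0000
41.8550 26.7436 7.4100 0.0000 0.0000

params: Δt=0.06900 u=1.13111 d=0.88409 q=0.48996 e^(-rΔt)=0.99491
t_4 payoffs: 41.8550 26.7436 7.4100 0.0000 0.0000
t_3: node(3,0) S=61.1759 payoff=34.7641 vs cont=34.2755 → 34.7641 [stop]  node(3,1) S=78.2685 payoff=17.6715 vs cont=17.1829 → 17.6715 [stop]  node(3,2) S=100.1368 payoff=0.0000 vs cont=3.7601 → 3.7601 [wait]  node(3,3) S=128.1152 payoff=0.0000 vs cont=0.0000 → 0.0000 [wait]  ⇒ S*(3)=78.2685
t_2: node(2,0) S=69.1964 payoff=26.7436 vs cont=26.2550 → 26.7436 [stop]  node(2,1) S=88.5300 payoff=7.4100 vs cont=10.8001 → 10.8001 [wait]  node(2,2) S=113.2654 payoff=0.0000 vs cont=1.9080 → 1.9080 [wait]  ⇒ S*(2)=69.1964
t_1: node(1,0) S=78.2685 payoff=17.6715 vs cont=18.8355 → 18.8355 [wait]  node(1,1) S=100.1368 payoff=0.0000 vs cont=6.4105 → 6.4105 [wait]  ⇒ S*(1)=-
t_0: node(0,0) S=88.5300 payoff=7.4100 vs cont=12.6828 → 12.6828 [wait]  ⇒ S*(0)=-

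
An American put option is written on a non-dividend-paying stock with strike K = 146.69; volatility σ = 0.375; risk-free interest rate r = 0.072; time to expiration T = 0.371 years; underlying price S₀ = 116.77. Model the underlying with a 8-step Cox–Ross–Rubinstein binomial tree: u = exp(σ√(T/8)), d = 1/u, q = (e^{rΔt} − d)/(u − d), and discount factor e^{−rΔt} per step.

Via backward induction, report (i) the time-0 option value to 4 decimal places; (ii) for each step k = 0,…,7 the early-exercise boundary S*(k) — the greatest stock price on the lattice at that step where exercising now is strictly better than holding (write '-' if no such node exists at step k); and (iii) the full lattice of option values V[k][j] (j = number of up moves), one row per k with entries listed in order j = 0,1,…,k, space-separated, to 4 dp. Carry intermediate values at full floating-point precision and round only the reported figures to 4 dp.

price = 30.7960
boundary = - 107.7109 99.3546 107.7109 116.7700 107.7109 116.7700 126.5911
tree:
30.7960
38.9791 22.8352
47.3354 30.3521 15.4862
55.0435 38.9791 21.9453 9.1436
62.1535 47.3354 29.9200 14.1334 4.2249
68.7119 55.0435 38.9791 21.0572 7.3182 1.1661
74.7615 62.1535 47.3354 29.9200 12.3530 2.3425 0.0000
80.3418 68.7119 55.0435 38.9791 20.0989 4.7054 0.0000 0.0000
85.4892 74.7615 62.1535 47.3354 29.9200 9.4519 0.0000 0.0000 0.0000

Δt=0.04637  u=1.08411  d=0.92242  q=0.50051  discount=0.99667
step 8 (expiry): payoffs max(K−S,0) = 85.4892 74.7615 62.1535 47.3354 29.9200 9.4519 0.0000 0.0000 0.0000
step 7: (k=7,j=0): S=66.3482, (K−S)⁺=80.3418, hold=79.8528 ⇒ V=80.3418 exercise | (k=7,j=1): S=77.9781, (K−S)⁺=68.7119, hold=68.2229 ⇒ V=68.7119 exercise | (k=7,j=2): S=91.6465, (K−S)⁺=55.0435, hold=54.5545 ⇒ V=55.0435 exercise | (k=7,j=3): S=107.7109, (K−S)⁺=38.9791, hold=38.4902 ⇒ V=38.9791 exercise | (k=7,j=4): S=126.5911, (K−S)⁺=20.0989, hold=19.6100 ⇒ V=20.0989 exercise | (k=7,j=5): S=148.7807, (K−S)⁺=0.0000, hold=4.7054 ⇒ V=4.7054 continue | (k=7,j=6): S=174.8598, (K−S)⁺=0.0000, hold=0.0000 ⇒ V=0.0000 continue | (k=7,j=7): S=205.5103, (K−S)⁺=0.0000, hold=0.0000 ⇒ V=0.0000 continue  boundary S*=126.5911
step 6: (k=6,j=0): S=71.9285, (K−S)⁺=74.7615, hold=74.2726 ⇒ V=74.7615 exercise | (k=6,j=1): S=84.5365, (K−S)⁺=62.1535, hold=61.6645 ⇒ V=62.1535 exercise | (k=6,j=2): S=99.3546, (K−S)⁺=47.3354, hold=46.8465 ⇒ V=47.3354 exercise | (k=6,j=3): S=116.7700, (K−S)⁺=29.9200, hold=29.4310 ⇒ V=29.9200 exercise | (k=6,j=4): S=137.2381, (K−S)⁺=9.4519, hold=12.3530 ⇒ V=12.3530 continue | (k=6,j=5): S=161.2940, (K−S)⁺=0.0000, hold=2.3425 ⇒ V=2.3425 continue | (k=6,j=6): S=189.5666, (K−S)⁺=0.0000, hold=0.0000 ⇒ V=0.0000 continue  boundary S*=116.7700
step 5: (k=5,j=0): S=77.9781, (K−S)⁺=68.7119, hold=68.2229 ⇒ V=68.7119 exercise | (k=5,j=1): S=91.6465, (K−S)⁺=55.0435, hold=54.5545 ⇒ V=55.0435 exercise | (k=5,j=2): S=107.7109, (K−S)⁺=38.9791, hold=38.4902 ⇒ V=38.9791 exercise | (k=5,j=3): S=126.5911, (K−S)⁺=20.0989, hold=21.0572 ⇒ V=21.0572 continue | (k=5,j=4): S=148.7807, (K−S)⁺=0.0000, hold=7.3182 ⇒ V=7.3182 continue | (k=5,j=5): S=174.8598, (K−S)⁺=0.0000, hold=1.1661 ⇒ V=1.1661 continue  boundary S*=107.7109
step 4: (k=4,j=0): S=84.5365, (K−S)⁺=62.1535, hold=61.6645 ⇒ V=62.1535 exercise | (k=4,j=1): S=99.3546, (K−S)⁺=47.3354, hold=46.8465 ⇒ V=47.3354 exercise | (k=4,j=2): S=116.7700, (K−S)⁺=29.9200, hold=29.9090 ⇒ V=29.9200 exercise | (k=4,j=3): S=137.2381, (K−S)⁺=9.4519, hold=14.1334 ⇒ V=14.1334 continue | (k=4,j=4): S=161.2940, (K−S)⁺=0.0000, hold=4.2249 ⇒ V=4.2249 continue  boundary S*=116.7700
step 3: (k=3,j=0): S=91.6465, (K−S)⁺=55.0435, hold=54.5545 ⇒ V=55.0435 exercise | (k=3,j=1): S=107.7109, (K−S)⁺=38.9791, hold=38.4902 ⇒ V=38.9791 exercise | (k=3,j=2): S=126.5911, (K−S)⁺=20.0989, hold=21.9453 ⇒ V=21.9453 continue | (k=3,j=3): S=148.7807, (K−S)⁺=0.0000, hold=9.1436 ⇒ V=9.1436 continue  boundary S*=107.7109
step 2: (k=2,j=0): S=99.3546, (K−S)⁺=47.3354, hold=46.8465 ⇒ V=47.3354 exercise | (k=2,j=1): S=116.7700, (K−S)⁺=29.9200, hold=30.3521 ⇒ V=30.3521 continue | (k=2,j=2): S=137.2381, (K−S)⁺=9.4519, hold=15.4862 ⇒ V=15.4862 continue  boundary S*=99.3546
step 1: (k=1,j=0): S=107.7109, (K−S)⁺=38.9791, hold=38.7057 ⇒ V=38.9791 exercise | (k=1,j=1): S=126.5911, (K−S)⁺=20.0989, hold=22.8352 ⇒ V=22.8352 continue  boundary S*=107.7109
step 0: (k=0,j=0): S=116.7700, (K−S)⁺=29.9200, hold=30.7960 ⇒ V=30.7960 continue  boundary S*=-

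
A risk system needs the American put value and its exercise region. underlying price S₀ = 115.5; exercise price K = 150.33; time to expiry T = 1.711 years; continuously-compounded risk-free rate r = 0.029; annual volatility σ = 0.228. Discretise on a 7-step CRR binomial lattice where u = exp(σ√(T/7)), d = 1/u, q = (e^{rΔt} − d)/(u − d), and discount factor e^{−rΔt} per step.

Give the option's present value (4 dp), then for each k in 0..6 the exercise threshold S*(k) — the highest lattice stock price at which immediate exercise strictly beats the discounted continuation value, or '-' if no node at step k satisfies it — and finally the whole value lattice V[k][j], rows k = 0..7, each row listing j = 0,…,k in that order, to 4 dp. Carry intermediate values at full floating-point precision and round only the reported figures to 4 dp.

Δt=0.24443, u=1.11932, d=0.89340, q=0.50334, disc=e^(-rΔt)=0.99294
k=7 terminal: V=max(K-S,0) → 97.8615 84.5933 67.9698 47.1425 21.0484 0.0000 0.0000 0.0000
k=6: j=0 S=58.7291 intr=91.6009 cont=90.5391 V=91.6009[EX]; j=1 S=73.5805 intr=76.7495 cont=75.6876 V=76.7495[EX]; j=2 S=92.1876 intr=58.1424 cont=57.0806 V=58.1424[EX]; j=3 S=115.5000 intr=34.8300 cont=33.7682 V=34.8300[EX]; j=4 S=144.7077 intr=5.6223 cont=10.3801 V=10.3801[hold]; j=5 S=181.3014 intr=0.0000 cont=0.0000 V=0.0000[hold]; j=6 S=227.1489 intr=0.0000 cont=0.0000 V=0.0000[hold]  S*(6)=115.5000
k=5: j=0 S=65.7367 intr=84.5933 cont=83.5314 V=84.5933[EX]; j=1 S=82.3602 intr=67.9698 cont=66.9079 V=67.9698[EX]; j=2 S=103.1875 intr=47.1425 cont=46.0806 V=47.1425[EX]; j=3 S=129.2816 intr=21.0484 cont=22.3644 V=22.3644[hold]; j=4 S=161.9744 intr=0.0000 cont=5.1190 V=5.1190[hold]; j=5 S=202.9345 intr=0.0000 cont=0.0000 V=0.0000[hold]  S*(5)=103.1875
k=4: j=0 S=73.5805 intr=76.7495 cont=75.6876 V=76.7495[EX]; j=1 S=92.1876 intr=58.1424 cont=57.0806 V=58.1424[EX]; j=2 S=115.5000 intr=34.8300 cont=34.4259 V=34.8300[EX]; j=3 S=144.7077 intr=5.6223 cont=13.5875 V=13.5875[hold]; j=4 S=181.3014 intr=0.0000 cont=2.5245 V=2.5245[hold]  S*(4)=115.5000
k=3: j=0 S=82.3602 intr=67.9698 cont=66.9079 V=67.9698[EX]; j=1 S=103.1875 intr=47.1425 cont=46.0806 V=47.1425[EX]; j=2 S=129.2816 intr=21.0484 cont=23.9674 V=23.9674[hold]; j=3 S=161.9744 intr=0.0000 cont=7.9625 V=7.9625[hold]  S*(3)=103.1875
k=2: j=0 S=92.1876 intr=58.1424 cont=57.0806 V=58.1424[EX]; j=1 S=115.5000 intr=34.8300 cont=35.2270 V=35.2270[hold]; j=2 S=144.7077 intr=5.6223 cont=15.7991 V=15.7991[hold]  S*(2)=92.1876
k=1: j=0 S=103.1875 intr=47.1425 cont=46.2791 V=47.1425[EX]; j=1 S=129.2816 intr=21.0484 cont=25.2685 V=25.2685[hold]  S*(1)=103.1875
k=0: j=0 S=115.5000 intr=34.8300 cont=35.8773 V=35.8773[hold]  S*(0)=-

price = 35.8773
boundary = - 103.1875 92.1876 103.1875 115.5000 103.1875 115.5000
tree:
35.8773
47.1425 25.2685
58.1424 35.2270 15.7991
67.9698 47.1425 23.9674 7.9625
76.7495 58.1424 34.8300 13.5875 2.5245
84.5933 67.9698 47.1425 22.3644 5.1190 0.0000
91.6009 76.7495 58.1424 34.8300 10.3801 0.0000 0.0000
97.8615 84.5933 67.9698 47.1425 21.0484 0.0000 0.0000 0.0000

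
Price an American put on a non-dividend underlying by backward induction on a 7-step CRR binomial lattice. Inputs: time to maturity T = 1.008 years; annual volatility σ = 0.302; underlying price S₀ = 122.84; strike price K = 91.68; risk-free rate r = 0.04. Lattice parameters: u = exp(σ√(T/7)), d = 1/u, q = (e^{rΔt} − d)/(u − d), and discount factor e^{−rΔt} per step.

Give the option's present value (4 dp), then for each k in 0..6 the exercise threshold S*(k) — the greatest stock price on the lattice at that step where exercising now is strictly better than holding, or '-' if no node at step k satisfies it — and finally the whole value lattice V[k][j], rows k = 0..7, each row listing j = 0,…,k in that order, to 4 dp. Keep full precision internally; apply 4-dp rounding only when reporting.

Δt=0.14400, u=1.12143, d=0.89172, q=0.49653, disc=e^(-rΔt)=0.99426
k=7 terminal: V=max(K-S,0) → 36.6061 22.4193 4.5780 0.0000 0.0000 0.0000 0.0000 0.0000
k=6: j=0 S=61.7613 intr=29.9187 cont=29.3921 V=29.9187[EX]; j=1 S=77.6708 intr=14.0092 cont=13.4827 V=14.0092[EX]; j=2 S=97.6784 intr=0.0000 cont=2.2917 V=2.2917[hold]; j=3 S=122.8400 intr=0.0000 cont=0.0000 V=0.0000[hold]; j=4 S=154.4831 intr=0.0000 cont=0.0000 V=0.0000[hold]; j=5 S=194.2773 intr=0.0000 cont=0.0000 V=0.0000[hold]; j=6 S=244.3223 intr=0.0000 cont=0.0000 V=0.0000[hold]  S*(6)=77.6708
k=5: j=0 S=69.2607 intr=22.4193 cont=21.8927 V=22.4193[EX]; j=1 S=87.1020 intr=4.5780 cont=8.1441 V=8.1441[hold]; j=2 S=109.5391 intr=0.0000 cont=1.1472 V=1.1472[hold]; j=3 S=137.7559 intr=0.0000 cont=0.0000 V=0.0000[hold]; j=4 S=173.2413 intr=0.0000 cont=0.0000 V=0.0000[hold]; j=5 S=217.8676 intr=0.0000 cont=0.0000 V=0.0000[hold]  S*(5)=69.2607
k=4: j=0 S=77.6708 intr=14.0092 cont=15.2432 V=15.2432[hold]; j=1 S=97.6784 intr=0.0000 cont=4.6431 V=4.6431[hold]; j=2 S=122.8400 intr=0.0000 cont=0.5742 V=0.5742[hold]; j=3 S=154.4831 intr=0.0000 cont=0.0000 V=0.0000[hold]; j=4 S=194.2773 intr=0.0000 cont=0.0000 V=0.0000[hold]  S*(4)=-
k=3: j=0 S=87.1020 intr=4.5780 cont=9.9226 V=9.9226[hold]; j=1 S=109.5391 intr=0.0000 cont=2.6077 V=2.6077[hold]; j=2 S=137.7559 intr=0.0000 cont=0.2875 V=0.2875[hold]; j=3 S=173.2413 intr=0.0000 cont=0.0000 V=0.0000[hold]  S*(3)=-
k=2: j=0 S=97.6784 intr=0.0000 cont=6.2544 V=6.2544[hold]; j=1 S=122.8400 intr=0.0000 cont=1.4473 V=1.4473[hold]; j=2 S=154.4831 intr=0.0000 cont=0.1439 V=0.1439[hold]  S*(2)=-
k=1: j=0 S=109.5391 intr=0.0000 cont=3.8453 V=3.8453[hold]; j=1 S=137.7559 intr=0.0000 cont=0.7955 V=0.7955[hold]  S*(1)=-
k=0: j=0 S=122.8400 intr=0.0000 cont=2.3176 V=2.3176[hold]  S*(0)=-

price = 2.3176
boundary = - - - - - 69.2607 77.6708
tree:
2.3176
3.8453 0.7955
6.2544 1.4473 0.1439
9.9226 2.6077 0.2875 0.0000
15.2432 4.6431 0.5742 0.0000 0.0000
22.4193 8.1441 1.1472 0.0000 0.0000 0.0000
29.9187 14.0092 2.2917 0.0000 0.0000 0.0000 0.0000
36.6061 22.4193 4.5780 0.0000 0.0000 0.0000 0.0000 0.0000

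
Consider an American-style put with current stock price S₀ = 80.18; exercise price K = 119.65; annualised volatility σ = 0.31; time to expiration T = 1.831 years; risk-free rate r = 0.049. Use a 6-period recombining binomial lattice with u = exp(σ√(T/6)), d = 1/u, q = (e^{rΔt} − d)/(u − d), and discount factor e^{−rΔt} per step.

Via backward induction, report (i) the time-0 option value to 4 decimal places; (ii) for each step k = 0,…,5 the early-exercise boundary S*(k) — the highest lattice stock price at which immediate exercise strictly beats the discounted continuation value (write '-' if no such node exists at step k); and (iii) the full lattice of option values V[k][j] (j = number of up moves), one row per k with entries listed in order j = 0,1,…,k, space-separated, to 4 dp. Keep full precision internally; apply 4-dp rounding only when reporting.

Δt=0.30517, u=1.18679, d=0.84261, q=0.50106, disc=e^(-rΔt)=0.98516
k=6 terminal: V=max(K-S,0) → 90.9535 79.2320 62.7227 39.4700 6.7194 0.0000 0.0000
k=5: j=0 S=34.0566 intr=85.5934 cont=83.8175 V=85.5934[EX]; j=1 S=47.9675 intr=71.6825 cont=69.9066 V=71.6825[EX]; j=2 S=67.5606 intr=52.0894 cont=50.3136 V=52.0894[EX]; j=3 S=95.1566 intr=24.4934 cont=22.7176 V=24.4934[EX]; j=4 S=134.0246 intr=0.0000 cont=3.3028 V=3.3028[hold]; j=5 S=188.7689 intr=0.0000 cont=0.0000 V=0.0000[hold]  S*(5)=95.1566
k=4: j=0 S=40.4180 intr=79.2320 cont=77.4562 V=79.2320[EX]; j=1 S=56.9273 intr=62.7227 cont=60.9469 V=62.7227[EX]; j=2 S=80.1800 intr=39.4700 cont=37.6942 V=39.4700[EX]; j=3 S=112.9306 intr=6.7194 cont=13.6696 V=13.6696[hold]; j=4 S=159.0587 intr=0.0000 cont=1.6234 V=1.6234[hold]  S*(4)=80.1800
k=3: j=0 S=47.9675 intr=71.6825 cont=69.9066 V=71.6825[EX]; j=1 S=67.5606 intr=52.0894 cont=50.3136 V=52.0894[EX]; j=2 S=95.1566 intr=24.4934 cont=26.1484 V=26.1484[hold]; j=3 S=134.0246 intr=0.0000 cont=7.5204 V=7.5204[hold]  S*(3)=67.5606
k=2: j=0 S=56.9273 intr=62.7227 cont=60.9469 V=62.7227[EX]; j=1 S=80.1800 intr=39.4700 cont=38.5111 V=39.4700[EX]; j=2 S=112.9306 intr=6.7194 cont=16.5650 V=16.5650[hold]  S*(2)=80.1800
k=1: j=0 S=67.5606 intr=52.0894 cont=50.3136 V=52.0894[EX]; j=1 S=95.1566 intr=24.4934 cont=27.5776 V=27.5776[hold]  S*(1)=67.5606
k=0: j=0 S=80.1800 intr=39.4700 cont=39.2166 V=39.4700[EX]  S*(0)=80.1800

price = 39.4700
boundary = 80.1800 67.5606 80.1800 67.5606 80.1800 95.1566
tree:
39.4700
52.0894 27.5776
62.7227 39.4700 16.5650
71.6825 52.0894 26.1484 7.5204
79.2320 62.7227 39.4700 13.6696 1.6234
85.5934 71.6825 52.0894 24.4934 3.3028 0.0000
90.9535 79.2320 62.7227 39.4700 6.7194 0.0000 0.0000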